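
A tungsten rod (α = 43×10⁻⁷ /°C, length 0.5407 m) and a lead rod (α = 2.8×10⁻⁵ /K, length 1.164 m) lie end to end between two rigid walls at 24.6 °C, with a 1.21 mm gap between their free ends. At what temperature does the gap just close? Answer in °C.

T = 59.3 °C

α₁L₁ = 2.32501×10⁻⁶ m/K, α₂L₂ = 3.2592×10⁻⁵ m/K → total 3.491701×10⁻⁵ m/K
ΔT = g/(α₁L₁+α₂L₂) = 1.21×10⁻³ / 3.491701×10⁻⁵ = 34.654 K
T = 24.6 + 34.654 = 59.254 °C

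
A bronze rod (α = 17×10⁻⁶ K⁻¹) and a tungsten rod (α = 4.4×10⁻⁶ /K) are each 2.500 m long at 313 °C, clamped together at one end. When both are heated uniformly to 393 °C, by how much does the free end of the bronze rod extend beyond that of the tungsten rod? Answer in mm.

ΔT = 80 K
bronze: ΔL = 17×10⁻⁶ × 2.500 m × 80 = 3.4000×10⁻³ m = 3.4000 mm
tungsten: ΔL = 4.4×10⁻⁶ × 2.500 m × 80 = 8.8000×10⁻⁴ m = 0.88000 mm
difference = 3.4000 − 0.88000 = 2.52 mm

2.52 mm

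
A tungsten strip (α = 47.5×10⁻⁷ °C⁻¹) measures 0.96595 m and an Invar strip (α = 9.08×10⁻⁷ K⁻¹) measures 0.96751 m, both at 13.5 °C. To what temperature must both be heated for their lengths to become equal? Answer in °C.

L₁(1 + α₁ΔT) = L₂(1 + α₂ΔT) ⇒ ΔT = (L₂ − L₁)/(α₁L₁ − α₂L₂)
L₂ − L₁ = 0.96751 − 0.96595 = 1.56×10⁻³ m
α₁L₁ − α₂L₂ = 47.5×10⁻⁷×0.96595 − 9.08×10⁻⁷×0.96751 = 3.70976342×10⁻⁶ m/K
ΔT = 1.56×10⁻³ / 3.70976342×10⁻⁶ = 420.512 K
T = 13.5 + 420.512 = 434.012 °C

T = 434.0 °C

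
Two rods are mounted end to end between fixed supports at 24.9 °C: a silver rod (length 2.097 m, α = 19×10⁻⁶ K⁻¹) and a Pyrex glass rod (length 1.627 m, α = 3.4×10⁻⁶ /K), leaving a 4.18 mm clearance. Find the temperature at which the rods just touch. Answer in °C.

T = 117 °C

α₁L₁ = 3.9843×10⁻⁵ m/K, α₂L₂ = 5.5318×10⁻⁶ m/K → total 4.53748×10⁻⁵ m/K
ΔT = g/(α₁L₁+α₂L₂) = 4.18×10⁻³ / 4.53748×10⁻⁵ = 92.12 K
T = 24.9 + 92.12 = 117.02 °C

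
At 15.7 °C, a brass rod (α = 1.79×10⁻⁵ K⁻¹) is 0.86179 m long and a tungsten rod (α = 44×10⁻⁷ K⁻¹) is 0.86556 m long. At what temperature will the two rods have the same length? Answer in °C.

L₁(1 + α₁ΔT) = L₂(1 + α₂ΔT) ⇒ ΔT = (L₂ − L₁)/(α₁L₁ − α₂L₂)
L₂ − L₁ = 0.86556 − 0.86179 = 3.77×10⁻³ m
α₁L₁ − α₂L₂ = 1.79×10⁻⁵×0.86179 − 44×10⁻⁷×0.86556 = 1.1617577×10⁻⁵ m/K
ΔT = 3.77×10⁻³ / 1.1617577×10⁻⁵ = 324.508 K
T = 15.7 + 324.508 = 340.208 °C

T = 340.2 °C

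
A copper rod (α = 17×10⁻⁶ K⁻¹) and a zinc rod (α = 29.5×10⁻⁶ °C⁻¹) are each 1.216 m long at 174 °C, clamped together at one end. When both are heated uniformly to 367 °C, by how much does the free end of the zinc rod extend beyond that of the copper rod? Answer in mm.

ΔT = 193 K
copper: ΔL = 17×10⁻⁶ × 1.216 m × 193 = 3.9897×10⁻³ m = 3.9897 mm
zinc: ΔL = 29.5×10⁻⁶ × 1.216 m × 193 = 6.9233×10⁻³ m = 6.9233 mm
difference = 6.9233 − 3.9897 = 2.9336 mm

2.93 mm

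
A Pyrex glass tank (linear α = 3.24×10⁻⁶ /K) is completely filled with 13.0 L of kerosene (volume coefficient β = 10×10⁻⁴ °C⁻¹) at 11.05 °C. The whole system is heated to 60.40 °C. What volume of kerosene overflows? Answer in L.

0.635 L

The tank also expands: β_container ≈ 3α = 9.72×10⁻⁶ /K
Net overflow = V₀(β_liq − 3α_cont)ΔT
β − 3α = 1.00×10⁻³ − 9.72×10⁻⁶ = 9.9028×10⁻⁴ /K; ΔT = 49.35 K
ΔV = 13.0 × 9.9028×10⁻⁴ × 49.35 = 0.635 L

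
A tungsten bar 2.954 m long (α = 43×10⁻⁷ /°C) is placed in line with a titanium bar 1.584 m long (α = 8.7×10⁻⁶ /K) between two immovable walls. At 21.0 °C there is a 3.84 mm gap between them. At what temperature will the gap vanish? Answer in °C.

Gap closes when ΔL₁ + ΔL₂ = 3.84 mm = 3.84×10⁻³ m
(α₁L₁ + α₂L₂)ΔT = g
α₁L₁ + α₂L₂ = 43×10⁻⁷×2.954 + 8.7×10⁻⁶×1.584 = 2.6483×10⁻⁵ m/K
ΔT = 3.84×10⁻³ / 2.6483×10⁻⁵ = 145.00 K
T = 21.0 + 145.00 = 166.00 °C

T = 166 °C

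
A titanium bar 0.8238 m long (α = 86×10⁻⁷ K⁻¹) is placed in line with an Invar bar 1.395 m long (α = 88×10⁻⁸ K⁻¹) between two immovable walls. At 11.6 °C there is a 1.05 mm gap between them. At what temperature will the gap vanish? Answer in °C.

T = 138 °C

Gap closes when ΔL₁ + ΔL₂ = 1.05 mm = 1.05×10⁻³ m
(α₁L₁ + α₂L₂)ΔT = g
α₁L₁ + α₂L₂ = 86×10⁻⁷×0.8238 + 88×10⁻⁸×1.395 = 8.31228×10⁻⁶ m/K
ΔT = 1.05×10⁻³ / 8.31228×10⁻⁶ = 126.32 K
T = 11.6 + 126.32 = 137.92 °C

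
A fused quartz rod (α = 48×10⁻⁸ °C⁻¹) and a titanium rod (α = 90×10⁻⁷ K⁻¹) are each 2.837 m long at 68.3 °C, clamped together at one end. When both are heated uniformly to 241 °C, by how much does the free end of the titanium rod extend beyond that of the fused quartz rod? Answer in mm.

4.17 mm

ΔT = 172.7 K
fused quartz: ΔL = 48×10⁻⁸ × 2.837 m × 172.7 = 2.3518×10⁻⁴ m = 0.23518 mm
titanium: ΔL = 90×10⁻⁷ × 2.837 m × 172.7 = 4.4095×10⁻³ m = 4.4095 mm
difference = 4.4095 − 0.23518 = 4.17432 mm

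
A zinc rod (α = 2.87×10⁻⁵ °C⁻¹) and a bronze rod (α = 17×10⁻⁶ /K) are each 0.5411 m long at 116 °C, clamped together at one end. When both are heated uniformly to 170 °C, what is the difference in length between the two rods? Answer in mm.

ΔT = 54 K
zinc: ΔL = 2.87×10⁻⁵ × 0.5411 m × 54 = 8.3860×10⁻⁴ m = 0.83860 mm
bronze: ΔL = 17×10⁻⁶ × 0.5411 m × 54 = 4.9673×10⁻⁴ m = 0.49673 mm
difference = 0.83860 − 0.49673 = 0.34187 mm

0.342 mm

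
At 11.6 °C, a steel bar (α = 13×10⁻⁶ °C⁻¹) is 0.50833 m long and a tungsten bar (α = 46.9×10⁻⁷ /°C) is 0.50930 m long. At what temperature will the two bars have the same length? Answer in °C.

T = 241.5 °C

Equal length when α₁L₁ΔT − α₂L₂ΔT = L₂ − L₁ = 9.70×10⁻⁴ m
α₁L₁ = 6.60829×10⁻⁶, α₂L₂ = 2.388617×10⁻⁶ → Δ(αL) = 4.219673×10⁻⁶ m/K
ΔT = 9.70×10⁻⁴ / 4.219673×10⁻⁶ = 229.876 K, so T = 11.6 + 229.876 = 241.476 °C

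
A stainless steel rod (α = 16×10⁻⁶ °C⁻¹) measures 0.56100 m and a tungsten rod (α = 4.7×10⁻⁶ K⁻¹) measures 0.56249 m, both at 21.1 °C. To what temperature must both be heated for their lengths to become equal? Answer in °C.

Equal length when α₁L₁ΔT − α₂L₂ΔT = L₂ − L₁ = 1.49×10⁻³ m
α₁L₁ = 8.976×10⁻⁶, α₂L₂ = 2.643703×10⁻⁶ → Δ(αL) = 6.332297×10⁻⁶ m/K
ΔT = 1.49×10⁻³ / 6.332297×10⁻⁶ = 235.302 K, so T = 21.1 + 235.302 = 256.402 °C

T = 256.4 °C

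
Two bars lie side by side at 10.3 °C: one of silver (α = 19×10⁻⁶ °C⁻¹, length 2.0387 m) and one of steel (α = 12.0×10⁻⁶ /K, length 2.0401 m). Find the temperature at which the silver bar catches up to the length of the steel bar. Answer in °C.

Equal length when α₁L₁ΔT − α₂L₂ΔT = L₂ − L₁ = 1.40×10⁻³ m
α₁L₁ = 3.87353×10⁻⁵, α₂L₂ = 2.44812×10⁻⁵ → Δ(αL) = 1.42541×10⁻⁵ m/K
ΔT = 1.40×10⁻³ / 1.42541×10⁻⁵ = 98.217 K, so T = 10.3 + 98.217 = 108.517 °C

T = 108.5 °C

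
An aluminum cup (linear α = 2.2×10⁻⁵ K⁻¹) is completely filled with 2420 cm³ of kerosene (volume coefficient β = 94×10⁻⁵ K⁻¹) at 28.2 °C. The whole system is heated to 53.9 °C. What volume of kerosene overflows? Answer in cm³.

54.4 cm³

The cup also expands: β_container ≈ 3α = 6.6×10⁻⁵ /K
Net overflow = V₀(β_liq − 3α_cont)ΔT
β − 3α = 9.40×10⁻⁴ − 6.6×10⁻⁵ = 8.74×10⁻⁴ /K; ΔT = 25.7 K
ΔV = 2420 × 8.74×10⁻⁴ × 25.7 = 54.4 cm³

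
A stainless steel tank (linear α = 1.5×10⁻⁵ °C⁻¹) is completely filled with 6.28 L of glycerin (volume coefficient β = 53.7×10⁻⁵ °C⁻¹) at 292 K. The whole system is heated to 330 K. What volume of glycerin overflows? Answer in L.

The tank also expands: β_container ≈ 3α = 4.5×10⁻⁵ /K
Net overflow = V₀(β_liq − 3α_cont)ΔT
β − 3α = 5.37×10⁻⁴ − 4.5×10⁻⁵ = 4.92×10⁻⁴ /K; ΔT = 38 K
ΔV = 6.28 × 4.92×10⁻⁴ × 38 = 0.117 L

0.117 L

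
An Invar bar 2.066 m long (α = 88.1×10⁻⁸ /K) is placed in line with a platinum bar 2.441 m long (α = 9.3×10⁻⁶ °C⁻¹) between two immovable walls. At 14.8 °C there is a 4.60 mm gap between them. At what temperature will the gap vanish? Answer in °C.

T = 202 °C

α₁L₁ = 1.820146×10⁻⁶ m/K, α₂L₂ = 2.27013×10⁻⁵ m/K → total 2.4521446×10⁻⁵ m/K
ΔT = g/(α₁L₁+α₂L₂) = 4.60×10⁻³ / 2.4521446×10⁻⁵ = 187.59 K
T = 14.8 + 187.59 = 202.39 °C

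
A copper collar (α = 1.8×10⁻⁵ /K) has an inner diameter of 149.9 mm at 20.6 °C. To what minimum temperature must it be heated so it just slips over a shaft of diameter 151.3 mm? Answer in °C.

Required Δd = 151.3 − 149.9 = 1.4 mm
Δd = αd₀ΔT ⇒ ΔT = Δd/(αd₀) = 1.4 / (1.8×10⁻⁵ × 149.9) = 518.86 K
T_min = 20.6 + 518.86 = 539.46 °C

T = 539 °C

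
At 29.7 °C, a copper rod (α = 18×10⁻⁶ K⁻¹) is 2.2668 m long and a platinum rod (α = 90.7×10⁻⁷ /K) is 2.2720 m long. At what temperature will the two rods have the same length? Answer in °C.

T = 287.2 °C

L₁(1 + α₁ΔT) = L₂(1 + α₂ΔT) ⇒ ΔT = (L₂ − L₁)/(α₁L₁ − α₂L₂)
L₂ − L₁ = 2.2720 − 2.2668 = 5.20×10⁻³ m
α₁L₁ − α₂L₂ = 18×10⁻⁶×2.2668 − 90.7×10⁻⁷×2.2720 = 2.019536×10⁻⁵ m/K
ΔT = 5.20×10⁻³ / 2.019536×10⁻⁵ = 257.485 K
T = 29.7 + 257.485 = 287.185 °C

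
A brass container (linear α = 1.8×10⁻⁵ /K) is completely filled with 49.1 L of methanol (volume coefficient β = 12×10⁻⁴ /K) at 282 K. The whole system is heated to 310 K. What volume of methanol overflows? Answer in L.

The container also expands: β_container ≈ 3α = 5.4×10⁻⁵ /K
Net overflow = V₀(β_liq − 3α_cont)ΔT
β − 3α = 1.20×10⁻³ − 5.4×10⁻⁵ = 1.146×10⁻³ /K; ΔT = 28 K
ΔV = 49.1 × 1.146×10⁻³ × 28 = 1.58 L

1.58 L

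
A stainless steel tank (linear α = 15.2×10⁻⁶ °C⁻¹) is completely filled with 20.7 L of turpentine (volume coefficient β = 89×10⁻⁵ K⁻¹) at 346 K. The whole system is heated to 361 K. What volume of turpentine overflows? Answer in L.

0.262 L

The tank also expands: β_container ≈ 3α = 4.56×10⁻⁵ /K
Net overflow = V₀(β_liq − 3α_cont)ΔT
β − 3α = 8.90×10⁻⁴ − 4.56×10⁻⁵ = 8.444×10⁻⁴ /K; ΔT = 15 K
ΔV = 20.7 × 8.444×10⁻⁴ × 15 = 0.262 L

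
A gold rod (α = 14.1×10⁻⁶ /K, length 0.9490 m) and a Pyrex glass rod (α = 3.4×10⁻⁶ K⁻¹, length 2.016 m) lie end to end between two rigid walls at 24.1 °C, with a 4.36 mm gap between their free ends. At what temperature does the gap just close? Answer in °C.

T = 240 °C

Gap closes when ΔL₁ + ΔL₂ = 4.36 mm = 4.36×10⁻³ m
(α₁L₁ + α₂L₂)ΔT = g
α₁L₁ + α₂L₂ = 14.1×10⁻⁶×0.9490 + 3.4×10⁻⁶×2.016 = 2.02353×10⁻⁵ m/K
ΔT = 4.36×10⁻³ / 2.02353×10⁻⁵ = 215.47 K
T = 24.1 + 215.47 = 239.57 °C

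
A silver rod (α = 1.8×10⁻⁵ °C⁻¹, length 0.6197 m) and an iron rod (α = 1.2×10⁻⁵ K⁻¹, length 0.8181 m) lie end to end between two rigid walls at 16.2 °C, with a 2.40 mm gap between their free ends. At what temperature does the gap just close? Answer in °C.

T = 131 °C

Gap closes when ΔL₁ + ΔL₂ = 2.40 mm = 2.40×10⁻³ m
(α₁L₁ + α₂L₂)ΔT = g
α₁L₁ + α₂L₂ = 1.8×10⁻⁵×0.6197 + 1.2×10⁻⁵×0.8181 = 2.09718×10⁻⁵ m/K
ΔT = 2.40×10⁻³ / 2.09718×10⁻⁵ = 114.44 K
T = 16.2 + 114.44 = 130.64 °C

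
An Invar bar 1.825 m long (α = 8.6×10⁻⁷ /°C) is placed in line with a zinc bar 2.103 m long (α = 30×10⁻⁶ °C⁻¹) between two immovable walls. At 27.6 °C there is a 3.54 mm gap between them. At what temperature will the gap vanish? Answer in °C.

α₁L₁ = 1.5695×10⁻⁶ m/K, α₂L₂ = 6.309×10⁻⁵ m/K → total 6.46595×10⁻⁵ m/K
ΔT = g/(α₁L₁+α₂L₂) = 3.54×10⁻³ / 6.46595×10⁻⁵ = 54.748 K
T = 27.6 + 54.748 = 82.348 °C

T = 82.3 °C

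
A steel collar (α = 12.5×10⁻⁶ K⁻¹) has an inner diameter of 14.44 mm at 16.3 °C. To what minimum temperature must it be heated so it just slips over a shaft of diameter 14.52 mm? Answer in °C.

T = 460 °C

Required Δd = 14.52 − 14.44 = 0.08 mm
Δd = αd₀ΔT ⇒ ΔT = Δd/(αd₀) = 0.08 / (12.5×10⁻⁶ × 14.44) = 443.21 K
T_min = 16.3 + 443.21 = 459.51 °C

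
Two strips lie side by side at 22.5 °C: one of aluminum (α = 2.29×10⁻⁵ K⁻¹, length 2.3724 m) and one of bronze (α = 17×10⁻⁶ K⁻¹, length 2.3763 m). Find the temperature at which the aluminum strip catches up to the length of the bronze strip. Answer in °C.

T = 302.5 °C

L₁(1 + α₁ΔT) = L₂(1 + α₂ΔT) ⇒ ΔT = (L₂ − L₁)/(α₁L₁ − α₂L₂)
L₂ − L₁ = 2.3763 − 2.3724 = 3.90×10⁻³ m
α₁L₁ − α₂L₂ = 2.29×10⁻⁵×2.3724 − 17×10⁻⁶×2.3763 = 1.393086×10⁻⁵ m/K
ΔT = 3.90×10⁻³ / 1.393086×10⁻⁵ = 279.954 K
T = 22.5 + 279.954 = 302.454 °C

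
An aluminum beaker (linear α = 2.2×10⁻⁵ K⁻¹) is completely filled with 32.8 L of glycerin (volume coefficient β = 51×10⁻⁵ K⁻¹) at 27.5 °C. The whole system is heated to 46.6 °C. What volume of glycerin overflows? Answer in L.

0.278 L

The beaker also expands: β_container ≈ 3α = 6.6×10⁻⁵ /K
Net overflow = V₀(β_liq − 3α_cont)ΔT
β − 3α = 5.10×10⁻⁴ − 6.6×10⁻⁵ = 4.44×10⁻⁴ /K; ΔT = 19.1 K
ΔV = 32.8 × 4.44×10⁻⁴ × 19.1 = 0.278 L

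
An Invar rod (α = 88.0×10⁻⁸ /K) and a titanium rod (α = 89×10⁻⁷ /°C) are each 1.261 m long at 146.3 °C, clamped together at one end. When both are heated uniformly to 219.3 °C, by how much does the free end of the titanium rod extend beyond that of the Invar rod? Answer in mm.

0.738 mm

ΔT = 73.0 K
Invar: ΔL = 88.0×10⁻⁸ × 1.261 m × 73.0 = 8.1007×10⁻⁵ m = 0.081007 mm
titanium: ΔL = 89×10⁻⁷ × 1.261 m × 73.0 = 8.1927×10⁻⁴ m = 0.81927 mm
difference = 0.81927 − 0.081007 = 0.738263 mm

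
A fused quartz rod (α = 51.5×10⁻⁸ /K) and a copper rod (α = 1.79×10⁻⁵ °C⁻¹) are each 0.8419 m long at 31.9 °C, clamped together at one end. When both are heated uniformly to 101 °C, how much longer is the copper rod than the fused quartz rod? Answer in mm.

ΔT = 69.1 K
fused quartz: ΔL = 51.5×10⁻⁸ × 0.8419 m × 69.1 = 2.9960×10⁻⁵ m = 0.029960 mm
copper: ΔL = 1.79×10⁻⁵ × 0.8419 m × 69.1 = 1.0413×10⁻³ m = 1.0413 mm
difference = 1.0413 − 0.029960 = 1.01134 mm

1.01 mm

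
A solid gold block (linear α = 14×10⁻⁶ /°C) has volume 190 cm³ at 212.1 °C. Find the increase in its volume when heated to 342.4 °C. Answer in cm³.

Isotropic solid: β ≈ 3α = 4.2×10⁻⁵ /K; ΔT = 130.3 K
ΔV = 3αV₀ΔT = 3(14×10⁻⁶)(190)(130.3) = 1.04 cm³

ΔV = 1.04 cm³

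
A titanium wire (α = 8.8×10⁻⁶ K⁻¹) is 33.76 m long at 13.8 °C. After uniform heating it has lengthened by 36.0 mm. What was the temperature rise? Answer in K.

ΔL = αL₀ΔT ⇒ ΔT = ΔL / (αL₀)
ΔT = 36.0×10⁻³ m / (8.8×10⁻⁶ × 33.76 m) = 121.18 K

ΔT = 121 K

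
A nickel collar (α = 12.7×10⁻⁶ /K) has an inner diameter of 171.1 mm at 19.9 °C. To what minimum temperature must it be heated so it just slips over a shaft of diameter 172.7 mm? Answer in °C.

T = 756 °C

Required Δd = 172.7 − 171.1 = 1.6 mm
Δd = αd₀ΔT ⇒ ΔT = Δd/(αd₀) = 1.6 / (12.7×10⁻⁶ × 171.1) = 736.32 K
T_min = 19.9 + 736.32 = 756.22 °C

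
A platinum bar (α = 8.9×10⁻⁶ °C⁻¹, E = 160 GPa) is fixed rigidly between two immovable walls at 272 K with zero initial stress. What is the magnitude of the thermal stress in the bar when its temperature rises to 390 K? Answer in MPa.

Fully constrained: the free strain ε = αΔT is blocked, so σ = Eε = EαΔT.
|ΔT| = 118 K
σ = 160×10⁹ × 8.9×10⁻⁶ × 118 = 1.68×10⁸ Pa

σ = 168 MPa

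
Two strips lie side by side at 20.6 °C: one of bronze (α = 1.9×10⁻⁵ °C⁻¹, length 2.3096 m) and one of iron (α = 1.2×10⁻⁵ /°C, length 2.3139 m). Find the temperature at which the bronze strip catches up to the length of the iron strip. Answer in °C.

T = 287.4 °C

Equal length when α₁L₁ΔT − α₂L₂ΔT = L₂ − L₁ = 4.30×10⁻³ m
α₁L₁ = 4.38824×10⁻⁵, α₂L₂ = 2.77668×10⁻⁵ → Δ(αL) = 1.61156×10⁻⁵ m/K
ΔT = 4.30×10⁻³ / 1.61156×10⁻⁵ = 266.822 K, so T = 20.6 + 266.822 = 287.422 °C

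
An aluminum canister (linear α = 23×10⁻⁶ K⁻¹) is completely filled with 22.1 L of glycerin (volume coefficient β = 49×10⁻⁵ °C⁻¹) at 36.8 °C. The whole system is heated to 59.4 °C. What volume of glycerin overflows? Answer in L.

The canister also expands: β_container ≈ 3α = 6.9×10⁻⁵ /K
Net overflow = V₀(β_liq − 3α_cont)ΔT
β − 3α = 4.90×10⁻⁴ − 6.9×10⁻⁵ = 4.21×10⁻⁴ /K; ΔT = 22.6 K
ΔV = 22.1 × 4.21×10⁻⁴ × 22.6 = 0.210 L

0.210 L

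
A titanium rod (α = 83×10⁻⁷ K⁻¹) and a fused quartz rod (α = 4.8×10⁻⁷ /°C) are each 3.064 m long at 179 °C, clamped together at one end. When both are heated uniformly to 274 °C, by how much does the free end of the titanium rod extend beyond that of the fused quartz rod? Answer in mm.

2.28 mm

ΔT = 95 K
titanium: ΔL = 83×10⁻⁷ × 3.064 m × 95 = 2.4160×10⁻³ m = 2.4160 mm
fused quartz: ΔL = 4.8×10⁻⁷ × 3.064 m × 95 = 1.3972×10⁻⁴ m = 0.13972 mm
difference = 2.4160 − 0.13972 = 2.27628 mm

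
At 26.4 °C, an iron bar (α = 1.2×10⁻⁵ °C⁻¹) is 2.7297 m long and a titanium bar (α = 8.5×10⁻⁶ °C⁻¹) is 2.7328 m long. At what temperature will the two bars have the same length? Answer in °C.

Equal length when α₁L₁ΔT − α₂L₂ΔT = L₂ − L₁ = 3.10×10⁻³ m
α₁L₁ = 3.27564×10⁻⁵, α₂L₂ = 2.32288×10⁻⁵ → Δ(αL) = 9.5276×10⁻⁶ m/K
ΔT = 3.10×10⁻³ / 9.5276×10⁻⁶ = 325.371 K, so T = 26.4 + 325.371 = 351.771 °C

T = 351.8 °C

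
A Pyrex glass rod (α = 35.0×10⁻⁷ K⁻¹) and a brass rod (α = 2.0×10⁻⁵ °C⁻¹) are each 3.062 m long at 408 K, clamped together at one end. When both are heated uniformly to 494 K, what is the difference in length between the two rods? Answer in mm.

4.34 mm

ΔT = 86 K
Pyrex glass: ΔL = 35.0×10⁻⁷ × 3.062 m × 86 = 9.2166×10⁻⁴ m = 0.92166 mm
brass: ΔL = 2.0×10⁻⁵ × 3.062 m × 86 = 5.2666×10⁻³ m = 5.2666 mm
difference = 5.2666 − 0.92166 = 4.34494 mm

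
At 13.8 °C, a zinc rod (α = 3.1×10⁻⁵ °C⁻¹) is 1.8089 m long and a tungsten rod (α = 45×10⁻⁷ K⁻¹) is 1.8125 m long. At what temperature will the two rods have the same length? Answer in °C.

L₁(1 + α₁ΔT) = L₂(1 + α₂ΔT) ⇒ ΔT = (L₂ − L₁)/(α₁L₁ − α₂L₂)
L₂ − L₁ = 1.8125 − 1.8089 = 3.60×10⁻³ m
α₁L₁ − α₂L₂ = 3.1×10⁻⁵×1.8089 − 45×10⁻⁷×1.8125 = 4.791965×10⁻⁵ m/K
ΔT = 3.60×10⁻³ / 4.791965×10⁻⁵ = 75.1258 K
T = 13.8 + 75.1258 = 88.9258 °C

T = 88.93 °C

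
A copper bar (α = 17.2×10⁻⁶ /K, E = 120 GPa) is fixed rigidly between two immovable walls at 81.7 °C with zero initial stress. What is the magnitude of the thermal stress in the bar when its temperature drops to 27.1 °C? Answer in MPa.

σ = 113 MPa

Fully constrained: the free strain ε = αΔT is blocked, so σ = Eε = EαΔT.
|ΔT| = 54.6 K
σ = 120×10⁹ × 17.2×10⁻⁶ × 54.6 = 1.13×10⁸ Pa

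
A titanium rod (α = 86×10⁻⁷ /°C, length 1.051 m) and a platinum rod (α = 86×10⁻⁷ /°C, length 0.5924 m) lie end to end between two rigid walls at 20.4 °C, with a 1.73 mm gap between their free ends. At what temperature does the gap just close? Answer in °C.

T = 143 °C

Gap closes when ΔL₁ + ΔL₂ = 1.73 mm = 1.73×10⁻³ m
(α₁L₁ + α₂L₂)ΔT = g
α₁L₁ + α₂L₂ = 86×10⁻⁷×1.051 + 86×10⁻⁷×0.5924 = 1.413324×10⁻⁵ m/K
ΔT = 1.73×10⁻³ / 1.413324×10⁻⁵ = 122.41 K
T = 20.4 + 122.41 = 142.81 °C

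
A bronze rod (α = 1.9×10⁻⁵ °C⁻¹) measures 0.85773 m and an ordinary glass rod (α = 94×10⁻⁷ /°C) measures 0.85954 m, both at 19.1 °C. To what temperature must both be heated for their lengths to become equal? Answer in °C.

T = 239.4 °C

L₁(1 + α₁ΔT) = L₂(1 + α₂ΔT) ⇒ ΔT = (L₂ − L₁)/(α₁L₁ − α₂L₂)
L₂ − L₁ = 0.85954 − 0.85773 = 1.81×10⁻³ m
α₁L₁ − α₂L₂ = 1.9×10⁻⁵×0.85773 − 94×10⁻⁷×0.85954 = 8.217194×10⁻⁶ m/K
ΔT = 1.81×10⁻³ / 8.217194×10⁻⁶ = 220.270 K
T = 19.1 + 220.270 = 239.370 °C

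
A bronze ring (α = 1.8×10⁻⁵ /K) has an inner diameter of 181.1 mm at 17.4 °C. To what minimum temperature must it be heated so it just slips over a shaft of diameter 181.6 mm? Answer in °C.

T = 171 °C

Required Δd = 181.6 − 181.1 = 0.5 mm
Δd = αd₀ΔT ⇒ ΔT = Δd/(αd₀) = 0.5 / (1.8×10⁻⁵ × 181.1) = 153.38 K
T_min = 17.4 + 153.38 = 170.78 °C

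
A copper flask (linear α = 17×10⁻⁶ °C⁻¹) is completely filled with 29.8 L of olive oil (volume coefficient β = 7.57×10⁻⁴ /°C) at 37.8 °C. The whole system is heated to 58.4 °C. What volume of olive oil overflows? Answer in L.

0.433 L

The flask also expands: β_container ≈ 3α = 5.1×10⁻⁵ /K
Net overflow = V₀(β_liq − 3α_cont)ΔT
β − 3α = 7.57×10⁻⁴ − 5.1×10⁻⁵ = 7.06×10⁻⁴ /K; ΔT = 20.6 K
ΔV = 29.8 × 7.06×10⁻⁴ × 20.6 = 0.433 L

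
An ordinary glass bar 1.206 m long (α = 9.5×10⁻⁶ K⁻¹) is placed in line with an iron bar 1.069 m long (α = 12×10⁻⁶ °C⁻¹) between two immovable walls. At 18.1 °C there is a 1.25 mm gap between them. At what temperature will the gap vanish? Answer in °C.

α₁L₁ = 1.1457×10⁻⁵ m/K, α₂L₂ = 1.2828×10⁻⁵ m/K → total 2.4285×10⁻⁵ m/K
ΔT = g/(α₁L₁+α₂L₂) = 1.25×10⁻³ / 2.4285×10⁻⁵ = 51.472 K
T = 18.1 + 51.472 = 69.572 °C

T = 69.6 °C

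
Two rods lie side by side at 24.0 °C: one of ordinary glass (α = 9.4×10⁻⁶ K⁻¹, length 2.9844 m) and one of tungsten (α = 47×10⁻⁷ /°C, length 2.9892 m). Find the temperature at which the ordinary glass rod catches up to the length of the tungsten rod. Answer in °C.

T = 366.8 °C

L₁(1 + α₁ΔT) = L₂(1 + α₂ΔT) ⇒ ΔT = (L₂ − L₁)/(α₁L₁ − α₂L₂)
L₂ − L₁ = 2.9892 − 2.9844 = 4.80×10⁻³ m
α₁L₁ − α₂L₂ = 9.4×10⁻⁶×2.9844 − 47×10⁻⁷×2.9892 = 1.400412×10⁻⁵ m/K
ΔT = 4.80×10⁻³ / 1.400412×10⁻⁵ = 342.756 K
T = 24.0 + 342.756 = 366.756 °C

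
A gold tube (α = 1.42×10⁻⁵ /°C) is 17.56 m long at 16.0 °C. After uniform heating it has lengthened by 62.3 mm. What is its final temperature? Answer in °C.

ΔL = αL₀ΔT ⇒ ΔT = ΔL / (αL₀)
ΔT = 62.3×10⁻³ m / (1.42×10⁻⁵ × 17.56 m) = 249.85 K
T = 16.0 + 249.85 = 265.85 °C

T = 266 °C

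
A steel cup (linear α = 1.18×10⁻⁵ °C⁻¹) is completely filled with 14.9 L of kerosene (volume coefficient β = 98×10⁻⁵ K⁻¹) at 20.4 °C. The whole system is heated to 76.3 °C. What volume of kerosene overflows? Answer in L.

0.787 L

The cup also expands: β_container ≈ 3α = 3.54×10⁻⁵ /K
Net overflow = V₀(β_liq − 3α_cont)ΔT
β − 3α = 9.80×10⁻⁴ − 3.54×10⁻⁵ = 9.446×10⁻⁴ /K; ΔT = 55.9 K
ΔV = 14.9 × 9.446×10⁻⁴ × 55.9 = 0.787 L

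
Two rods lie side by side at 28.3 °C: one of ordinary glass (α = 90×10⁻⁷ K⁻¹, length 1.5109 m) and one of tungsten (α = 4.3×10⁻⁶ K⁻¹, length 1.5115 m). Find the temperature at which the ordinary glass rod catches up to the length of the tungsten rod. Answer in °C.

Equal length when α₁L₁ΔT − α₂L₂ΔT = L₂ − L₁ = 6.00×10⁻⁴ m
α₁L₁ = 1.35981×10⁻⁵, α₂L₂ = 6.49945×10⁻⁶ → Δ(αL) = 7.09865×10⁻⁶ m/K
ΔT = 6.00×10⁻⁴ / 7.09865×10⁻⁶ = 84.523 K, so T = 28.3 + 84.523 = 112.823 °C

T = 112.8 °C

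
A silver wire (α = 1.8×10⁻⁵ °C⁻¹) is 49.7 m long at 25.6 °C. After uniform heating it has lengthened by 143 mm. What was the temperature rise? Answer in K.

ΔT = 160 K

ΔL = αL₀ΔT ⇒ ΔT = ΔL / (αL₀)
ΔT = 143×10⁻³ m / (1.8×10⁻⁵ × 49.7 m) = 159.85 K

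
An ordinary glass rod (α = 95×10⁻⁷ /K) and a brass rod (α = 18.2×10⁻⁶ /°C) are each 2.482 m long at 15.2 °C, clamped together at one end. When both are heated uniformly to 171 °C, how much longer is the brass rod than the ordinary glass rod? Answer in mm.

ΔT = 155.8 K
ordinary glass: ΔL = 95×10⁻⁷ × 2.482 m × 155.8 = 3.6736×10⁻³ m = 3.6736 mm
brass: ΔL = 18.2×10⁻⁶ × 2.482 m × 155.8 = 7.0379×10⁻³ m = 7.0379 mm
difference = 7.0379 − 3.6736 = 3.3643 mm

3.36 mm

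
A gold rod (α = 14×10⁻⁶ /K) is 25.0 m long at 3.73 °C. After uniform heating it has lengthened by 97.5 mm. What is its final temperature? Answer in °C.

T = 282 °C

ΔL = αL₀ΔT ⇒ ΔT = ΔL / (αL₀)
ΔT = 97.5×10⁻³ m / (14×10⁻⁶ × 25.0 m) = 278.57 K
T = 3.73 + 278.57 = 282.30 °C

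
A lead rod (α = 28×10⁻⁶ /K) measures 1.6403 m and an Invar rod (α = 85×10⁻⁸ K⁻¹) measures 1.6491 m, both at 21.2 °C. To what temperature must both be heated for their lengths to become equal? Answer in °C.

T = 218.8 °C

Equal length when α₁L₁ΔT − α₂L₂ΔT = L₂ − L₁ = 8.80×10⁻³ m
α₁L₁ = 4.59284×10⁻⁵, α₂L₂ = 1.401735×10⁻⁶ → Δ(αL) = 4.4526665×10⁻⁵ m/K
ΔT = 8.80×10⁻³ / 4.4526665×10⁻⁵ = 197.634 K, so T = 21.2 + 197.634 = 218.834 °C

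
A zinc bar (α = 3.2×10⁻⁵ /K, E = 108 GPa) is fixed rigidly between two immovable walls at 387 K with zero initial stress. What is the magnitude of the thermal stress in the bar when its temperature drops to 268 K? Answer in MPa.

Fully constrained: the free strain ε = αΔT is blocked, so σ = Eε = EαΔT.
|ΔT| = 119 K
σ = 108×10⁹ × 3.2×10⁻⁵ × 119 = 4.11×10⁸ Pa

σ = 411 MPa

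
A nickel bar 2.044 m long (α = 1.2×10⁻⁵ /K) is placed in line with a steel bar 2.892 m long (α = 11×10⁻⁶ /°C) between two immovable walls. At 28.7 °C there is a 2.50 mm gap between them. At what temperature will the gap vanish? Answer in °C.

T = 73.1 °C

Gap closes when ΔL₁ + ΔL₂ = 2.50 mm = 2.50×10⁻³ m
(α₁L₁ + α₂L₂)ΔT = g
α₁L₁ + α₂L₂ = 1.2×10⁻⁵×2.044 + 11×10⁻⁶×2.892 = 5.634×10⁻⁵ m/K
ΔT = 2.50×10⁻³ / 5.634×10⁻⁵ = 44.373 K
T = 28.7 + 44.373 = 73.073 °C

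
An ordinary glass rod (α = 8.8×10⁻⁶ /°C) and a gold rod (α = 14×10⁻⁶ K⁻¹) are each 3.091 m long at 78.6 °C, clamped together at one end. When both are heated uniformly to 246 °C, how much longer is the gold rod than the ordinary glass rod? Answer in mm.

ΔT = 167.4 K
ordinary glass: ΔL = 8.8×10⁻⁶ × 3.091 m × 167.4 = 4.5534×10⁻³ m = 4.5534 mm
gold: ΔL = 14×10⁻⁶ × 3.091 m × 167.4 = 7.2441×10⁻³ m = 7.2441 mm
difference = 7.2441 − 4.5534 = 2.6907 mm

2.69 mm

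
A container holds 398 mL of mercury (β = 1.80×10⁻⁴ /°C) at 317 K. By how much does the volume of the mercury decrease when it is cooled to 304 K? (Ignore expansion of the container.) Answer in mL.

|ΔT| = |304 − 317| = 13 K
ΔV = βV₀ΔT = (1.80×10⁻⁴)(398)(13) = 0.931 mL

ΔV = 0.931 mL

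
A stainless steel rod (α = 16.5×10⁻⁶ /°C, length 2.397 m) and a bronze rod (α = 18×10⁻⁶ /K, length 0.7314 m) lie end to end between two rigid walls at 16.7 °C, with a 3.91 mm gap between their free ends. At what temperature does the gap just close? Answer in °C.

T = 90.9 °C

α₁L₁ = 3.95505×10⁻⁵ m/K, α₂L₂ = 1.31652×10⁻⁵ m/K → total 5.27157×10⁻⁵ m/K
ΔT = g/(α₁L₁+α₂L₂) = 3.91×10⁻³ / 5.27157×10⁻⁵ = 74.171 K
T = 16.7 + 74.171 = 90.871 °C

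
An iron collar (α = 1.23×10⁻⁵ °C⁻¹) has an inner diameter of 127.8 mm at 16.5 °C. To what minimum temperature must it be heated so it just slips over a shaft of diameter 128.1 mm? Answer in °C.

Required Δd = 128.1 − 127.8 = 0.3 mm
Δd = αd₀ΔT ⇒ ΔT = Δd/(αd₀) = 0.3 / (1.23×10⁻⁵ × 127.8) = 190.85 K
T_min = 16.5 + 190.85 = 207.35 °C

T = 207 °C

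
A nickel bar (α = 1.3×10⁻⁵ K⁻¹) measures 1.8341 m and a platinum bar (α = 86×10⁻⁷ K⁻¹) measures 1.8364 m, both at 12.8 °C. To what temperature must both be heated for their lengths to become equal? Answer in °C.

Equal length when α₁L₁ΔT − α₂L₂ΔT = L₂ − L₁ = 2.30×10⁻³ m
α₁L₁ = 2.38433×10⁻⁵, α₂L₂ = 1.579304×10⁻⁵ → Δ(αL) = 8.05026×10⁻⁶ m/K
ΔT = 2.30×10⁻³ / 8.05026×10⁻⁶ = 285.705 K, so T = 12.8 + 285.705 = 298.505 °C

T = 298.5 °C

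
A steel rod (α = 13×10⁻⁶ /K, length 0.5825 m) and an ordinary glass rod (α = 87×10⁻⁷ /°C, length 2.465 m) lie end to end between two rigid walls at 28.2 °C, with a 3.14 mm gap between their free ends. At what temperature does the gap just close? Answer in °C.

T = 136 °C

Gap closes when ΔL₁ + ΔL₂ = 3.14 mm = 3.14×10⁻³ m
(α₁L₁ + α₂L₂)ΔT = g
α₁L₁ + α₂L₂ = 13×10⁻⁶×0.5825 + 87×10⁻⁷×2.465 = 2.9018×10⁻⁵ m/K
ΔT = 3.14×10⁻³ / 2.9018×10⁻⁵ = 108.21 K
T = 28.2 + 108.21 = 136.41 °C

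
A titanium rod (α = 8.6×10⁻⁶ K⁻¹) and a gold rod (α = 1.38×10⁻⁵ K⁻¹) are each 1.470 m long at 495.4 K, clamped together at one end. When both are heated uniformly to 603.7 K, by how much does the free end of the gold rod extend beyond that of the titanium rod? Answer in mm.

0.828 mm

ΔT = 108.3 K
titanium: ΔL = 8.6×10⁻⁶ × 1.470 m × 108.3 = 1.3691×10⁻³ m = 1.3691 mm
gold: ΔL = 1.38×10⁻⁵ × 1.470 m × 108.3 = 2.1970×10⁻³ m = 2.1970 mm
difference = 2.1970 − 1.3691 = 0.8279 mm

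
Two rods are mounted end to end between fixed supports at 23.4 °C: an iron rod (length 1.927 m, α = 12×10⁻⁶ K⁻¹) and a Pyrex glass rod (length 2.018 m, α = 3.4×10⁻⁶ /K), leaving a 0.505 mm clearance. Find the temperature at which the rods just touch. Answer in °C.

T = 40.2 °C

Gap closes when ΔL₁ + ΔL₂ = 0.505 mm = 5.05×10⁻⁴ m
(α₁L₁ + α₂L₂)ΔT = g
α₁L₁ + α₂L₂ = 12×10⁻⁶×1.927 + 3.4×10⁻⁶×2.018 = 2.99852×10⁻⁵ m/K
ΔT = 5.05×10⁻⁴ / 2.99852×10⁻⁵ = 16.842 K
T = 23.4 + 16.842 = 40.242 °C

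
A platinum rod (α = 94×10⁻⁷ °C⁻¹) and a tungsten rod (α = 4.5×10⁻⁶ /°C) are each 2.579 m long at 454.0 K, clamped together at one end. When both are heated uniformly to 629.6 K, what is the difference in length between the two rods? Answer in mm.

2.22 mm

ΔT = 175.6 K
platinum: ΔL = 94×10⁻⁷ × 2.579 m × 175.6 = 4.2570×10⁻³ m = 4.2570 mm
tungsten: ΔL = 4.5×10⁻⁶ × 2.579 m × 175.6 = 2.0379×10⁻³ m = 2.0379 mm
difference = 4.2570 − 2.0379 = 2.2191 mm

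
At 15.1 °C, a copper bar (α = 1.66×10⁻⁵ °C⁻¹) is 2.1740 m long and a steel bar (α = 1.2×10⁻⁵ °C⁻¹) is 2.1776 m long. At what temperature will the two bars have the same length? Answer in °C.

T = 376.6 °C

Equal length when α₁L₁ΔT − α₂L₂ΔT = L₂ − L₁ = 3.60×10⁻³ m
α₁L₁ = 3.60884×10⁻⁵, α₂L₂ = 2.61312×10⁻⁵ → Δ(αL) = 9.9572×10⁻⁶ m/K
ΔT = 3.60×10⁻³ / 9.9572×10⁻⁶ = 361.547 K, so T = 15.1 + 361.547 = 376.647 °C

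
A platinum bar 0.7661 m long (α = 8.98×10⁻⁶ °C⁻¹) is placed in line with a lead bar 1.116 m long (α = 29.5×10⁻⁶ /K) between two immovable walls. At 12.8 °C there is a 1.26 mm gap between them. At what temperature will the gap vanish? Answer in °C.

α₁L₁ = 6.879578×10⁻⁶ m/K, α₂L₂ = 3.2922×10⁻⁵ m/K → total 3.9801578×10⁻⁵ m/K
ΔT = g/(α₁L₁+α₂L₂) = 1.26×10⁻³ / 3.9801578×10⁻⁵ = 31.657 K
T = 12.8 + 31.657 = 44.457 °C

T = 44.5 °C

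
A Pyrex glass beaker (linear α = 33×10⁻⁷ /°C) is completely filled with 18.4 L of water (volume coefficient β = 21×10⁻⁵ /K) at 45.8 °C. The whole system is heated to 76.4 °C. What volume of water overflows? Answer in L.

0.113 L

The beaker also expands: β_container ≈ 3α = 9.9×10⁻⁶ /K
Net overflow = V₀(β_liq − 3α_cont)ΔT
β − 3α = 2.10×10⁻⁴ − 9.9×10⁻⁶ = 2.001×10⁻⁴ /K; ΔT = 30.6 K
ΔV = 18.4 × 2.001×10⁻⁴ × 30.6 = 0.113 L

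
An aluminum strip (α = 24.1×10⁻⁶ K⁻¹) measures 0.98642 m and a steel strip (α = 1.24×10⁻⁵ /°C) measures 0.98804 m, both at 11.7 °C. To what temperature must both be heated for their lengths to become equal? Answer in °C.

T = 152.3 °C

L₁(1 + α₁ΔT) = L₂(1 + α₂ΔT) ⇒ ΔT = (L₂ − L₁)/(α₁L₁ − α₂L₂)
L₂ − L₁ = 0.98804 − 0.98642 = 1.62×10⁻³ m
α₁L₁ − α₂L₂ = 24.1×10⁻⁶×0.98642 − 1.24×10⁻⁵×0.98804 = 1.1521026×10⁻⁵ m/K
ΔT = 1.62×10⁻³ / 1.1521026×10⁻⁵ = 140.612 K
T = 11.7 + 140.612 = 152.312 °C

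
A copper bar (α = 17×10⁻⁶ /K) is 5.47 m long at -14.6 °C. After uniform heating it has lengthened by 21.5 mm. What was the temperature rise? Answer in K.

ΔL = αL₀ΔT ⇒ ΔT = ΔL / (αL₀)
ΔT = 21.5×10⁻³ m / (17×10⁻⁶ × 5.47 m) = 231.21 K

ΔT = 231 K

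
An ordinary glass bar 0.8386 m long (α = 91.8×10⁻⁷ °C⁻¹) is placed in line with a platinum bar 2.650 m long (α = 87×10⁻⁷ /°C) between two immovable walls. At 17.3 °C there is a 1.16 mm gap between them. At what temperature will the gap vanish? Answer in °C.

α₁L₁ = 7.698348×10⁻⁶ m/K, α₂L₂ = 2.3055×10⁻⁵ m/K → total 3.0753348×10⁻⁵ m/K
ΔT = g/(α₁L₁+α₂L₂) = 1.16×10⁻³ / 3.0753348×10⁻⁵ = 37.719 K
T = 17.3 + 37.719 = 55.019 °C

T = 55.0 °C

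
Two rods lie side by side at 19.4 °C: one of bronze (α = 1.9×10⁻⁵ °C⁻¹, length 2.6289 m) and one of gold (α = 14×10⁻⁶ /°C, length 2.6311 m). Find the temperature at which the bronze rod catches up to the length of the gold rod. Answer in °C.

T = 187.2 °C

L₁(1 + α₁ΔT) = L₂(1 + α₂ΔT) ⇒ ΔT = (L₂ − L₁)/(α₁L₁ − α₂L₂)
L₂ − L₁ = 2.6311 − 2.6289 = 2.20×10⁻³ m
α₁L₁ − α₂L₂ = 1.9×10⁻⁵×2.6289 − 14×10⁻⁶×2.6311 = 1.31137×10⁻⁵ m/K
ΔT = 2.20×10⁻³ / 1.31137×10⁻⁵ = 167.763 K
T = 19.4 + 167.763 = 187.163 °C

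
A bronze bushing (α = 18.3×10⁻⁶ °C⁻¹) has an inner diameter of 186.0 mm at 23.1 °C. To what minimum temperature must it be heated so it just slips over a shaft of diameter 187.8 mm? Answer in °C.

Required Δd = 187.8 − 186.0 = 1.8 mm
Δd = αd₀ΔT ⇒ ΔT = Δd/(αd₀) = 1.8 / (18.3×10⁻⁶ × 186.0) = 528.82 K
T_min = 23.1 + 528.82 = 551.92 °C

T = 552 °C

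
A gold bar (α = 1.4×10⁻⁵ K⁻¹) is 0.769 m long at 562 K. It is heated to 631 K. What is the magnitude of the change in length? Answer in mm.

|ΔT| = |631 − 562| = 69 K
ΔL = αL₀ΔT = (1.4×10⁻⁵)(0.769)(69) = 7.43×10⁻⁴ m

ΔL = 0.743 mm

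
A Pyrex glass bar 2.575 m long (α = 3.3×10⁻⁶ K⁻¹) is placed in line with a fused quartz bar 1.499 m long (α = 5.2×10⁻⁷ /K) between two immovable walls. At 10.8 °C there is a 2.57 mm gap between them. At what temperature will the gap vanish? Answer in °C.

T = 288 °C

α₁L₁ = 8.4975×10⁻⁶ m/K, α₂L₂ = 7.7948×10⁻⁷ m/K → total 9.27698×10⁻⁶ m/K
ΔT = g/(α₁L₁+α₂L₂) = 2.57×10⁻³ / 9.27698×10⁻⁶ = 277.03 K
T = 10.8 + 277.03 = 287.83 °C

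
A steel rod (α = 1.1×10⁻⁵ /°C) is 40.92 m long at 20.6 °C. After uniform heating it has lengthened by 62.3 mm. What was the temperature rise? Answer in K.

ΔL = αL₀ΔT ⇒ ΔT = ΔL / (αL₀)
ΔT = 62.3×10⁻³ m / (1.1×10⁻⁵ × 40.92 m) = 138.41 K

ΔT = 138 K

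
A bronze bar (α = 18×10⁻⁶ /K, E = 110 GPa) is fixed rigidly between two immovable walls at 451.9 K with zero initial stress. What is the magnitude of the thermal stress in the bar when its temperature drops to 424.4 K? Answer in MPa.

Fully constrained: the free strain ε = αΔT is blocked, so σ = Eε = EαΔT.
|ΔT| = 27.5 K
σ = 110×10⁹ × 18×10⁻⁶ × 27.5 = 5.44×10⁷ Pa

σ = 54.4 MPa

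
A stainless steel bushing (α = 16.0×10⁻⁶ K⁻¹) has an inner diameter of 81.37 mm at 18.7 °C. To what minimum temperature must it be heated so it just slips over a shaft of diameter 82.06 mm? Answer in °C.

T = 549 °C

Required Δd = 82.06 − 81.37 = 0.69 mm
Δd = αd₀ΔT ⇒ ΔT = Δd/(αd₀) = 0.69 / (16.0×10⁻⁶ × 81.37) = 529.99 K
T_min = 18.7 + 529.99 = 548.69 °C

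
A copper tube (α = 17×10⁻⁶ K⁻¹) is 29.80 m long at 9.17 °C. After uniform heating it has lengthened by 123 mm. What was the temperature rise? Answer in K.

ΔL = αL₀ΔT ⇒ ΔT = ΔL / (αL₀)
ΔT = 123×10⁻³ m / (17×10⁻⁶ × 29.80 m) = 242.80 K

ΔT = 243 K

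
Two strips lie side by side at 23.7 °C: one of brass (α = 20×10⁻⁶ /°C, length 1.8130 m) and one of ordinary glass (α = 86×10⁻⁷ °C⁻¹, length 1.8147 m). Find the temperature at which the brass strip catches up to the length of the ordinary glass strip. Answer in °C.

T = 106.0 °C

L₁(1 + α₁ΔT) = L₂(1 + α₂ΔT) ⇒ ΔT = (L₂ − L₁)/(α₁L₁ − α₂L₂)
L₂ − L₁ = 1.8147 − 1.8130 = 1.70×10⁻³ m
α₁L₁ − α₂L₂ = 20×10⁻⁶×1.8130 − 86×10⁻⁷×1.8147 = 2.065358×10⁻⁵ m/K
ΔT = 1.70×10⁻³ / 2.065358×10⁻⁵ = 82.310 K
T = 23.7 + 82.310 = 106.010 °C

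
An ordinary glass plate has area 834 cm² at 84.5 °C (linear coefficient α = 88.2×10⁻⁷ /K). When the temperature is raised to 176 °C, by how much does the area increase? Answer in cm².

ΔA = 1.35 cm²

Area coefficient ≈ 2α; |ΔT| = 91.5 K
ΔA = 2αA₀ΔT = 2(88.2×10⁻⁷)(834)(91.5) = 1.35 cm²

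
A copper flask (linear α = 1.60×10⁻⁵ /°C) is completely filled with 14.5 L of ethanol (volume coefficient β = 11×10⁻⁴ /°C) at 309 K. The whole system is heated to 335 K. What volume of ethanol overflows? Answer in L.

The flask also expands: β_container ≈ 3α = 4.8×10⁻⁵ /K
Net overflow = V₀(β_liq − 3α_cont)ΔT
β − 3α = 1.10×10⁻³ − 4.8×10⁻⁵ = 1.052×10⁻³ /K; ΔT = 26 K
ΔV = 14.5 × 1.052×10⁻³ × 26 = 0.397 L

0.397 L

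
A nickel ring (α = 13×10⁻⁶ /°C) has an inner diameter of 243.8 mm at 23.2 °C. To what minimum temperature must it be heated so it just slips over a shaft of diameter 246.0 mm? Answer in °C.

Required Δd = 246.0 − 243.8 = 2.2 mm
Δd = αd₀ΔT ⇒ ΔT = Δd/(αd₀) = 2.2 / (13×10⁻⁶ × 243.8) = 694.14 K
T_min = 23.2 + 694.14 = 717.34 °C

T = 717 °C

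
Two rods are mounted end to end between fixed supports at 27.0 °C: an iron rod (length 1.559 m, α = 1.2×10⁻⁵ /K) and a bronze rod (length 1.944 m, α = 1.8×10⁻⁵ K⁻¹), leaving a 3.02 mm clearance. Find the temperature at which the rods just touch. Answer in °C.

T = 83.2 °C

α₁L₁ = 1.8708×10⁻⁵ m/K, α₂L₂ = 3.4992×10⁻⁵ m/K → total 5.37×10⁻⁵ m/K
ΔT = g/(α₁L₁+α₂L₂) = 3.02×10⁻³ / 5.37×10⁻⁵ = 56.238 K
T = 27.0 + 56.238 = 83.238 °C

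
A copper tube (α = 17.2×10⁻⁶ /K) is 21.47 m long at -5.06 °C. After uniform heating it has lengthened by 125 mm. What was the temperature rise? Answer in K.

ΔL = αL₀ΔT ⇒ ΔT = ΔL / (αL₀)
ΔT = 125×10⁻³ m / (17.2×10⁻⁶ × 21.47 m) = 338.49 K

ΔT = 338 K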